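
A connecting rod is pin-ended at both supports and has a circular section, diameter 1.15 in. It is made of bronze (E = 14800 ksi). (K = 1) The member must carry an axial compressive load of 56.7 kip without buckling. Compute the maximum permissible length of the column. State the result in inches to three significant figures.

I = πd⁴/64 = π×1.15⁴/64 = 8.585×10^-2 in⁴
At the buckling limit P_cr = P = 5.670×10^4 lb
From P_cr = π²EI/(K·L)²:  L = (1/K)·√(π²EI/P_cr) = (1/1)·√(π²×1.48×10^7×8.585×10^-2/5.670×10^4)
L = 14.9 in

L_max ≈ 14.9 in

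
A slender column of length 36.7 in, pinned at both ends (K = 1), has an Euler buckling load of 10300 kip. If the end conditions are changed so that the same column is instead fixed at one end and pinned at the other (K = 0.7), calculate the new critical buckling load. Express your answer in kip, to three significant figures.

P_cr ∝ 1/K², so P_cr,new = P_cr,old × (K_old/K_new)² = 10300 × (1/0.7)²
= 10300 × 2.041 = 21000 kip

P_cr ≈ 21000 kip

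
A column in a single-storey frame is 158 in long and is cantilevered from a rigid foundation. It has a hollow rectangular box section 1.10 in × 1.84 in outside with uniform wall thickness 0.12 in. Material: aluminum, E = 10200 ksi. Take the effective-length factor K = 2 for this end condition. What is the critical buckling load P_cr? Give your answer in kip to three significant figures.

P_cr ≈ 0.120 kip

Inner dimensions: h_i = 1.84 − 2×0.12 = 1.600 in, b_i = 1.10 − 2×0.12 = 0.8600 in
Weak-axis I_min = (h_o·b_o³ − h_i·b_i³)/12 with b_o = 1.10, b_i = 0.8600 in (shorter outer/inner sides).
I_min = (1.84×1.10³ − 1.600×0.8600³)/12 = 0.1193 in⁴
Effective length L_e = K·L = 2 × 158 = 316.0 in
P_cr = π²EI / L_e² = π² × 10200×10³ × 0.1193 / 316.0² = 120.3 lb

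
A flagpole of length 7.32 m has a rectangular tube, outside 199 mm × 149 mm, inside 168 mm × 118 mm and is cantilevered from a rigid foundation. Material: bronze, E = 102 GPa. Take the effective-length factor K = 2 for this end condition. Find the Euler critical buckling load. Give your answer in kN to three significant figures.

Weak-axis I_min = (h_o·b_o³ − h_i·b_i³)/12 with b_o = 149, b_i = 118.0 mm (shorter outer/inner sides).
I_min = (199×149³ − 168.0×118.0³)/12 = 3.185×10^7 mm⁴
I = 3.185×10^7 mm⁴ = 3.185×10^-5 m⁴
Effective length L_e = K·L = 2 × 7.32 = 14.64 m
P_cr = π²EI / L_e² = π² × 102×10⁹ × 3.185×10^-5 / 14.64² = 1.496×10^5 N

P_cr ≈ 150 kN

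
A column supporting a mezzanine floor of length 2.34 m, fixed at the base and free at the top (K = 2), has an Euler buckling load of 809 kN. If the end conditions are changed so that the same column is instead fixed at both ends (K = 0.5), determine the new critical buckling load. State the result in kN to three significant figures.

P_cr ∝ 1/K², so P_cr,new = P_cr,old × (K_old/K_new)² = 809 × (2/0.5)²
= 809 × 16.00 = 12900 kN

P_cr ≈ 12900 kN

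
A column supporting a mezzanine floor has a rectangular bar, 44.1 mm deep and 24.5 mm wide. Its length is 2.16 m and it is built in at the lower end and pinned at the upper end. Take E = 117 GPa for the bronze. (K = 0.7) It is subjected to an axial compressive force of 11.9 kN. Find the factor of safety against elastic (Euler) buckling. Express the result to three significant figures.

Buckling occurs about the weak axis: I_min = h·b³/12 with b = 24.5 mm (the shorter side).
I_min = 44.1×24.5³/12 = 5.405×10^4 mm⁴
I = 5.405×10^4 mm⁴ = 5.405×10^-8 m⁴
Effective length L_e = K·L = 0.7 × 2.16 = 1.512 m
P_cr = π²EI / L_e² = π² × 117×10⁹ × 5.405×10^-8 / 1.512² = 2.730×10^4 N
Factor of safety n = P_cr / P = 27.298 / 11.9 = 2.29

n ≈ 2.29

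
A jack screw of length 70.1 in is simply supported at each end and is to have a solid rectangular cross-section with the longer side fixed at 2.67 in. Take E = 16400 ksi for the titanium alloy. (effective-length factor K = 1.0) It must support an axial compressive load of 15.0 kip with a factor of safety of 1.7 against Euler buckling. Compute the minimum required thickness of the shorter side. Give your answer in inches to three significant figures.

b ≈ 1.52 in

Required P_cr = n·P = 1.7 × 15.0 = 25.50 kip
L_e = K·L = 1 × 70.1 = 70.10 in
Required I = P_cr·L_e²/(π²E) = 2.550×10^4 × 70.10² / (π² × 1.64×10^7) = 0.7742 in⁴
Rectangle, weak axis: I_min = h·b³/12 with h = 2.67 in fixed  ⇒  b = (12I/h)^(1/3) = 1.52 in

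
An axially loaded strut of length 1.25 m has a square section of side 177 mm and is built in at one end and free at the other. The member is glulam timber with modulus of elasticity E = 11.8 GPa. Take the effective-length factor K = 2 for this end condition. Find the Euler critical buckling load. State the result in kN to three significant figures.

I = a⁴/12 = 177⁴/12 = 8.179×10^7 mm⁴
I = 8.179×10^7 mm⁴ = 8.179×10^-5 m⁴
Effective length L_e = K·L = 2 × 1.25 = 2.500 m
P_cr = π²EI / L_e² = π² × 11.8×10⁹ × 8.179×10^-5 / 2.500² = 1.524×10^6 N

P_cr ≈ 1520 kN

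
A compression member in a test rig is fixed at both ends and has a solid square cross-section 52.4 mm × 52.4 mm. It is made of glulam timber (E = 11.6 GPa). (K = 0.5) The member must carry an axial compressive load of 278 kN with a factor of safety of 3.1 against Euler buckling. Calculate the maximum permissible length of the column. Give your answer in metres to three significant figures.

I = a⁴/12 = 52.4⁴/12 = 6.283×10^5 mm⁴
I = 6.283×10^-7 m⁴
Required critical load P_cr = n·P = 3.1 × 278 = 861.8 kN = 8.618×10^5 N
From P_cr = π²EI/(K·L)²:  L = (1/K)·√(π²EI/P_cr) = (1/0.5)·√(π²×1.16×10^10×6.283×10^-7/8.618×10^5)
L = 0.578 m

L_max ≈ 0.578 m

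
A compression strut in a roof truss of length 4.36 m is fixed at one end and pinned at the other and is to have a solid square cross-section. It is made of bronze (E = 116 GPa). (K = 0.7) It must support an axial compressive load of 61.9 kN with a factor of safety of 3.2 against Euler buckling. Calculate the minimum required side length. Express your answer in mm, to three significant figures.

a ≈ 66.3 mm

Required P_cr = n·P = 3.2 × 61.9 = 198.1 kN
L_e = K·L = 0.7 × 4.36 = 3.052 m
Required I = P_cr·L_e²/(π²E) = 1.981×10^5 × 3.052² / (π² × 1.16×10^11) = 1.612×10^-6 m⁴
I_req = 1.612×10^6 mm⁴
Solid square: I = a⁴/12  ⇒  a = (12I)^(1/4) = (12×1.612×10^6)^(1/4) = 66.3 mm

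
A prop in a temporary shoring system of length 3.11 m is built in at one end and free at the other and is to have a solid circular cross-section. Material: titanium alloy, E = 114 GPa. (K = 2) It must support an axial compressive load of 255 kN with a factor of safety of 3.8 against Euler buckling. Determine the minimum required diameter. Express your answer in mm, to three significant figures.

d ≈ 161 mm

Required P_cr = n·P = 3.8 × 255 = 969.0 kN
L_e = K·L = 2 × 3.11 = 6.220 m
Required I = P_cr·L_e²/(π²E) = 9.690×10^5 × 6.220² / (π² × 1.14×10^11) = 3.332×10^-5 m⁴
I_req = 3.332×10^7 mm⁴
Solid circle: I = πd⁴/64  ⇒  d = (64I/π)^(1/4) = (64×3.332×10^7/π)^(1/4) = 161 mm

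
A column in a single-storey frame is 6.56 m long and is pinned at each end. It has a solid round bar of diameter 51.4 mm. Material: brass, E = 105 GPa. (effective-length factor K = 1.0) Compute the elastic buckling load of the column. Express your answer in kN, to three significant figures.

P_cr ≈ 8.25 kN

I = πd⁴/64 = π×51.4⁴/64 = 3.426×10^5 mm⁴
I = 3.426×10^5 mm⁴ = 3.426×10^-7 m⁴
Effective length L_e = K·L = 1 × 6.56 = 6.560 m
P_cr = π²EI / L_e² = π² × 105×10⁹ × 3.426×10^-7 / 6.560² = 8.251×10^3 N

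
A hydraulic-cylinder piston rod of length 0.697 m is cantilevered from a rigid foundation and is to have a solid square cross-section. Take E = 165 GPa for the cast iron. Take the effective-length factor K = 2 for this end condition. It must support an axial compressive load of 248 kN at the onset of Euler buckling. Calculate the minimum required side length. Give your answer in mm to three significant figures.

L_e = K·L = 2 × 0.697 = 1.394 m
Required I = P_cr·L_e²/(π²E) = 2.480×10^5 × 1.394² / (π² × 1.65×10^11) = 2.959×10^-7 m⁴
I_req = 2.959×10^5 mm⁴
Solid square: I = a⁴/12  ⇒  a = (12I)^(1/4) = (12×2.959×10^5)^(1/4) = 43.4 mm

a ≈ 43.4 mm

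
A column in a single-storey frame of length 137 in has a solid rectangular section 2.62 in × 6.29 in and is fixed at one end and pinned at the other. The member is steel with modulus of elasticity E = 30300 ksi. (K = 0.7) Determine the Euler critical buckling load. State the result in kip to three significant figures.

Buckling occurs about the weak axis: I_min = h·b³/12 with b = 2.62 in (the shorter side).
I_min = 6.29×2.62³/12 = 9.427 in⁴
Effective length L_e = K·L = 0.7 × 137 = 95.90 in
P_cr = π²EI / L_e² = π² × 30300×10³ × 9.427 / 95.90² = 3.065×10^5 lb

P_cr ≈ 307 kip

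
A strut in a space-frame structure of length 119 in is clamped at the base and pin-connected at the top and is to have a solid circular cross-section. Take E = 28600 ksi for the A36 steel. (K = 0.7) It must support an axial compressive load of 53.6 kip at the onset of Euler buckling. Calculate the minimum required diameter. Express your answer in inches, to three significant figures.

L_e = K·L = 0.7 × 119 = 83.30 in
Required I = P_cr·L_e²/(π²E) = 5.360×10^4 × 83.30² / (π² × 2.86×10^7) = 1.318 in⁴
Solid circle: I = πd⁴/64  ⇒  d = (64I/π)^(1/4) = (64×1.318/π)^(1/4) = 2.28 in

d ≈ 2.28 in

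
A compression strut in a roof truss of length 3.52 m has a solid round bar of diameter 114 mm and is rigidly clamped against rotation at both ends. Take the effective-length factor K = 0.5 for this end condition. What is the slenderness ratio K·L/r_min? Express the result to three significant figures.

I = πd⁴/64 = π×114⁴/64 = 8.291×10^6 mm⁴
A = 1.021×10^4 mm²;  r_min = √(I/A) = √(8.291×10^6/1.021×10^4) = 28.50 mm
L_e = K·L = 0.5 × 3.52 m = 1.760 m = 1760.0 mm
λ = L_e / r_min = 1760.0 / 28.50 = 61.8

λ ≈ 61.8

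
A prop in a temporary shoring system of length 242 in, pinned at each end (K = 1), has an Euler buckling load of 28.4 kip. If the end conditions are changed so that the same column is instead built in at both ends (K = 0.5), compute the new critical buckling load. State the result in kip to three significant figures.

P_cr ∝ 1/K², so P_cr,new = P_cr,old × (K_old/K_new)² = 28.4 × (1/0.5)²
= 28.4 × 4.000 = 114 kip

P_cr ≈ 114 kip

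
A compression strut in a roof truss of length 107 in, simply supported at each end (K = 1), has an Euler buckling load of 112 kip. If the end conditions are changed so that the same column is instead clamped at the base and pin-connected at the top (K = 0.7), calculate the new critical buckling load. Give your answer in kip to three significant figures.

P_cr ≈ 229 kip

P_cr ∝ 1/K², so P_cr,new = P_cr,old × (K_old/K_new)² = 112 × (1/0.7)²
= 112 × 2.041 = 229 kip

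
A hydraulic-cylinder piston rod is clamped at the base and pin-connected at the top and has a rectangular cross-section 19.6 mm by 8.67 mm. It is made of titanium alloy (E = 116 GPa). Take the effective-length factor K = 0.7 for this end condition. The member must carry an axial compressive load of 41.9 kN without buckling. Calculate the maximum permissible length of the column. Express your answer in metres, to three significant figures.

L_max ≈ 0.244 m

Buckling occurs about the weak axis: I_min = h·b³/12 with b = 8.67 mm (the shorter side).
I_min = 19.6×8.67³/12 = 1.064×10^3 mm⁴
I = 1.064×10^-9 m⁴
At the buckling limit P_cr = P = 4.190×10^4 N
From P_cr = π²EI/(K·L)²:  L = (1/K)·√(π²EI/P_cr) = (1/0.7)·√(π²×1.16×10^11×1.064×10^-9/4.190×10^4)
L = 0.244 m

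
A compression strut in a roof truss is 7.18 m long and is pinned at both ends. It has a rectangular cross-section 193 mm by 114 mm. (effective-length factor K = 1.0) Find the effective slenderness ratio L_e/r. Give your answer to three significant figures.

For a rectangle r_min = b/√12 = 114/√12 = 32.91 mm
L_e = K·L = 1 × 7.18 m = 7.180 m = 7180.0 mm
λ = L_e / r_min = 7180.0 / 32.91 = 218

λ ≈ 218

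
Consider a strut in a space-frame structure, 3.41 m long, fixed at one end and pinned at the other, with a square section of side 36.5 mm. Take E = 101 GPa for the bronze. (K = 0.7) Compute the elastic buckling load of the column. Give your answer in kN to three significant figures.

I = a⁴/12 = 36.5⁴/12 = 1.479×10^5 mm⁴
I = 1.479×10^5 mm⁴ = 1.479×10^-7 m⁴
Effective length L_e = K·L = 0.7 × 3.41 = 2.387 m
P_cr = π²EI / L_e² = π² × 101×10⁹ × 1.479×10^-7 / 2.387² = 2.588×10^4 N

P_cr ≈ 25.9 kN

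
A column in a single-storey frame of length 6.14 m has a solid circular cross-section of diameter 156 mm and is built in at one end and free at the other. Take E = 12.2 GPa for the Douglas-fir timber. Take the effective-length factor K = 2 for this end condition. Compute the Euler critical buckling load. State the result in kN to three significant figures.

I = πd⁴/64 = π×156⁴/64 = 2.907×10^7 mm⁴
I = 2.907×10^7 mm⁴ = 2.907×10^-5 m⁴
Effective length L_e = K·L = 2 × 6.14 = 12.28 m
P_cr = π²EI / L_e² = π² × 12.2×10⁹ × 2.907×10^-5 / 12.28² = 2.321×10^4 N

P_cr ≈ 23.2 kN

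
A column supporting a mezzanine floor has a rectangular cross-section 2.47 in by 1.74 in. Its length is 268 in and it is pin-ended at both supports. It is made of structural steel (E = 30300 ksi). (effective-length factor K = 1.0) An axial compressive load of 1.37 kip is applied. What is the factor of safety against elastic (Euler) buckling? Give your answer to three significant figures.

Buckling occurs about the weak axis: I_min = h·b³/12 with b = 1.74 in (the shorter side).
I_min = 2.47×1.74³/12 = 1.084 in⁴
Effective length L_e = K·L = 1 × 268 = 268.0 in
P_cr = π²EI / L_e² = π² × 30300×10³ × 1.084 / 268.0² = 4.515×10^3 lb
Factor of safety n = P_cr / P = 4.5148 / 1.37 = 3.30

n ≈ 3.30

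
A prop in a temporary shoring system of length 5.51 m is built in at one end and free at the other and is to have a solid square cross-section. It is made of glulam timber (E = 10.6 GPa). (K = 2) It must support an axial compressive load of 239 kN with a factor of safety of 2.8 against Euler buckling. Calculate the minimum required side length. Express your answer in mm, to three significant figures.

a ≈ 311 mm

Required P_cr = n·P = 2.8 × 239 = 669.2 kN
L_e = K·L = 2 × 5.51 = 11.02 m
Required I = P_cr·L_e²/(π²E) = 6.692×10^5 × 11.02² / (π² × 1.06×10^10) = 7.768×10^-4 m⁴
I_req = 7.768×10^8 mm⁴
Solid square: I = a⁴/12  ⇒  a = (12I)^(1/4) = (12×7.768×10^8)^(1/4) = 311 mm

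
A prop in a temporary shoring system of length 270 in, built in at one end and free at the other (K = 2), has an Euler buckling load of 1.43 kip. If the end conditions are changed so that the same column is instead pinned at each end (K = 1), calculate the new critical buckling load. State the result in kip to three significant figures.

P_cr ∝ 1/K², so P_cr,new = P_cr,old × (K_old/K_new)² = 1.43 × (2/1)²
= 1.43 × 4.000 = 5.72 kip

P_cr ≈ 5.72 kip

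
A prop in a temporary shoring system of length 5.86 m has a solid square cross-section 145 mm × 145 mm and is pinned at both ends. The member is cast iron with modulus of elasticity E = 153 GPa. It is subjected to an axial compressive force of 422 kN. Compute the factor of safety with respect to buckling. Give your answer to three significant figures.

n ≈ 3.84

I = a⁴/12 = 145⁴/12 = 3.684×10^7 mm⁴
I = 3.684×10^7 mm⁴ = 3.684×10^-5 m⁴
Effective length L_e = K·L = 1 × 5.86 = 5.860 m
P_cr = π²EI / L_e² = π² × 153×10⁹ × 3.684×10^-5 / 5.860² = 1.620×10^6 N
Factor of safety n = P_cr / P = 1619.9 / 422 = 3.84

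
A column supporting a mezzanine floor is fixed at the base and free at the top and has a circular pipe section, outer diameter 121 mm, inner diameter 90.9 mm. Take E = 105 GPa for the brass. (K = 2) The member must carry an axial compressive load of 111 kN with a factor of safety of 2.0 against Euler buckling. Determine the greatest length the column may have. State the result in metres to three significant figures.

L_max ≈ 2.89 m

d_o = 121 mm, d_i = 90.9 mm
I = π(d_o⁴ − d_i⁴)/64 = π(121⁴ − 90.90⁴)/64 = 7.171×10^6 mm⁴
I = 7.171×10^-6 m⁴
Required critical load P_cr = n·P = 2.0 × 111 = 222.0 kN = 2.220×10^5 N
From P_cr = π²EI/(K·L)²:  L = (1/K)·√(π²EI/P_cr) = (1/2)·√(π²×1.05×10^11×7.171×10^-6/2.220×10^5)
L = 2.89 m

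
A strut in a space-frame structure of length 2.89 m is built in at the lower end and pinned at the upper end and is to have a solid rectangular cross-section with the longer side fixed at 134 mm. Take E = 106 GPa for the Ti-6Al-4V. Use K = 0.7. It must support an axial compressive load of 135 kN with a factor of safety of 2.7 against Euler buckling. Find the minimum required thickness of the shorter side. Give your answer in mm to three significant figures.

b ≈ 50.4 mm

Required P_cr = n·P = 2.7 × 135 = 364.5 kN
L_e = K·L = 0.7 × 2.89 = 2.023 m
Required I = P_cr·L_e²/(π²E) = 3.645×10^5 × 2.023² / (π² × 1.06×10^11) = 1.426×10^-6 m⁴
I_req = 1.426×10^6 mm⁴
Rectangle, weak axis: I_min = h·b³/12 with h = 134 mm fixed  ⇒  b = (12I/h)^(1/3) = 50.4 mm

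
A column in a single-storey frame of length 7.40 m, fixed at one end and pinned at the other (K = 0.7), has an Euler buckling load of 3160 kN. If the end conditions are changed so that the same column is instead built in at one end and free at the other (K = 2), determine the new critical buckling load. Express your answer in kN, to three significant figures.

P_cr ≈ 387 kN

P_cr ∝ 1/K², so P_cr,new = P_cr,old × (K_old/K_new)² = 3160 × (0.7/2)²
= 3160 × 0.1225 = 387 kN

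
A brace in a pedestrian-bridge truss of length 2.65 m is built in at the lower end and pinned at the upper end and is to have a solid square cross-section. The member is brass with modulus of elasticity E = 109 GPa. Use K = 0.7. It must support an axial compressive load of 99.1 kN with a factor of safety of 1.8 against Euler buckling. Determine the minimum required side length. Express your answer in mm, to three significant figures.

a ≈ 51.2 mm

Required P_cr = n·P = 1.8 × 99.1 = 178.4 kN
L_e = K·L = 0.7 × 2.65 = 1.855 m
Required I = P_cr·L_e²/(π²E) = 1.784×10^5 × 1.855² / (π² × 1.09×10^11) = 5.706×10^-7 m⁴
I_req = 5.706×10^5 mm⁴
Solid square: I = a⁴/12  ⇒  a = (12I)^(1/4) = (12×5.706×10^5)^(1/4) = 51.2 mm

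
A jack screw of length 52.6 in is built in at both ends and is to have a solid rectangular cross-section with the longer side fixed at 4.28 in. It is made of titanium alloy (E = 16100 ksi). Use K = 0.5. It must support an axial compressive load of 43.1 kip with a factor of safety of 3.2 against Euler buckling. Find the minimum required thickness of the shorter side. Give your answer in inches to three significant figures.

b ≈ 1.19 in

Required P_cr = n·P = 3.2 × 43.1 = 137.9 kip
L_e = K·L = 0.5 × 52.6 = 26.30 in
Required I = P_cr·L_e²/(π²E) = 1.379×10^5 × 26.30² / (π² × 1.61×10^7) = 0.6004 in⁴
Rectangle, weak axis: I_min = h·b³/12 with h = 4.28 in fixed  ⇒  b = (12I/h)^(1/3) = 1.19 in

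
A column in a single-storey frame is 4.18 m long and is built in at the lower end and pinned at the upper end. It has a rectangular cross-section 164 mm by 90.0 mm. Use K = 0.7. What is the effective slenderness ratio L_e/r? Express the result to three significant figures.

Buckling occurs about the weak axis: I_min = h·b³/12 with b = 90.0 mm (the shorter side).
I_min = 164×90.0³/12 = 9.963×10^6 mm⁴
A = 1.476×10^4 mm²;  r_min = √(I/A) = √(9.963×10^6/1.476×10^4) = 25.98 mm
L_e = K·L = 0.7 × 4.18 m = 2.926 m = 2926.0 mm
λ = L_e / r_min = 2926.0 / 25.98 = 113

λ ≈ 113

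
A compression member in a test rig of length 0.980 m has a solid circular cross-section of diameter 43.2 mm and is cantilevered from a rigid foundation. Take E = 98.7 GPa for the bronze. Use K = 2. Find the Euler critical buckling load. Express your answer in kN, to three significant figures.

I = πd⁴/64 = π×43.2⁴/64 = 1.710×10^5 mm⁴
I = 1.710×10^5 mm⁴ = 1.710×10^-7 m⁴
Effective length L_e = K·L = 2 × 0.980 = 1.960 m
P_cr = π²EI / L_e² = π² × 98.7×10⁹ × 1.710×10^-7 / 1.960² = 4.335×10^4 N

P_cr ≈ 43.4 kN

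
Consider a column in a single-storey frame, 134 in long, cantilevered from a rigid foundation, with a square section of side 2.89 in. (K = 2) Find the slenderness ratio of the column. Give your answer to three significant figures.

λ ≈ 321

For a square r = a/√12 = 2.89/√12 = 0.8343 in
L_e = K·L = 2 × 134 = 268.0 in
λ = L_e / r_min = 268.00 / 0.8343 = 321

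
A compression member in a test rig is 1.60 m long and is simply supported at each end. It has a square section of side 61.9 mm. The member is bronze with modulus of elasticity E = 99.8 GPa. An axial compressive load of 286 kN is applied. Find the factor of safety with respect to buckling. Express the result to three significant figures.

I = a⁴/12 = 61.9⁴/12 = 1.223×10^6 mm⁴
I = 1.223×10^6 mm⁴ = 1.223×10^-6 m⁴
Effective length L_e = K·L = 1 × 1.60 = 1.600 m
P_cr = π²EI / L_e² = π² × 99.8×10⁹ × 1.223×10^-6 / 1.600² = 4.707×10^5 N
Factor of safety n = P_cr / P = 470.73 / 286 = 1.65

n ≈ 1.65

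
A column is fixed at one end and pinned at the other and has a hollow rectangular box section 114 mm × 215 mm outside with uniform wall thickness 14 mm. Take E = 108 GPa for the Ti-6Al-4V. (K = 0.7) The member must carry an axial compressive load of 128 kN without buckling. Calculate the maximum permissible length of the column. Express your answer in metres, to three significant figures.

L_max ≈ 16.8 m

Inner dimensions: h_i = 215 − 2×14 = 187.0 mm, b_i = 114 − 2×14 = 86.00 mm
Weak-axis I_min = (h_o·b_o³ − h_i·b_i³)/12 with b_o = 114, b_i = 86.00 mm (shorter outer/inner sides).
I_min = (215×114³ − 187.0×86.00³)/12 = 1.663×10^7 mm⁴
I = 1.663×10^-5 m⁴
At the buckling limit P_cr = P = 1.280×10^5 N
From P_cr = π²EI/(K·L)²:  L = (1/K)·√(π²EI/P_cr) = (1/0.7)·√(π²×1.08×10^11×1.663×10^-5/1.280×10^5)
L = 16.8 m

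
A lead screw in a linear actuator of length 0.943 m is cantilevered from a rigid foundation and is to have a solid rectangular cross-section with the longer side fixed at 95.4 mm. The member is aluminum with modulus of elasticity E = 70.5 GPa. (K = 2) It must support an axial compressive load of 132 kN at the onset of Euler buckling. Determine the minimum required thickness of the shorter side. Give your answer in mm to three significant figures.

L_e = K·L = 2 × 0.943 = 1.886 m
Required I = P_cr·L_e²/(π²E) = 1.320×10^5 × 1.886² / (π² × 7.05×10^10) = 6.748×10^-7 m⁴
I_req = 6.748×10^5 mm⁴
Rectangle, weak axis: I_min = h·b³/12 with h = 95.4 mm fixed  ⇒  b = (12I/h)^(1/3) = 43.9 mm

b ≈ 43.9 mm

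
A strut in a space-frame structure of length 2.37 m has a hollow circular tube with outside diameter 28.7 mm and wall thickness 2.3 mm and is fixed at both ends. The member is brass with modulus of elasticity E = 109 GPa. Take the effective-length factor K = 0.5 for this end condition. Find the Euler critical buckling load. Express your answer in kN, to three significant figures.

P_cr ≈ 12.8 kN

Inner diameter d_i = 28.7 − 2×2.3 = 24.10 mm
I = π(d_o⁴ − d_i⁴)/64 = π(28.7⁴ − 24.10⁴)/64 = 1.674×10^4 mm⁴
I = 1.674×10^4 mm⁴ = 1.674×10^-8 m⁴
Effective length L_e = K·L = 0.5 × 2.37 = 1.185 m
P_cr = π²EI / L_e² = π² × 109×10⁹ × 1.674×10^-8 / 1.185² = 1.283×10^4 N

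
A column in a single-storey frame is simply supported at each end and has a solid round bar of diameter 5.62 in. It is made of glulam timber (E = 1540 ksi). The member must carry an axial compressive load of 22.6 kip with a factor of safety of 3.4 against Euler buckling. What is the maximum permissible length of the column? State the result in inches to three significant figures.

L_max ≈ 98.4 in

I = πd⁴/64 = π×5.62⁴/64 = 48.97 in⁴
Required critical load P_cr = n·P = 3.4 × 22.6 = 76.84 kip = 7.684×10^4 lb
From P_cr = π²EI/(K·L)²:  L = (1/K)·√(π²EI/P_cr) = (1/1)·√(π²×1.54×10^6×48.97/7.684×10^4)
L = 98.4 in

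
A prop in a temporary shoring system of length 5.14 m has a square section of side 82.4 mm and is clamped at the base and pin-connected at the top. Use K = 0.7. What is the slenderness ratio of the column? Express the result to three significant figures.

I = a⁴/12 = 82.4⁴/12 = 3.842×10^6 mm⁴
A = 6.790×10^3 mm²;  r_min = √(I/A) = √(3.842×10^6/6.790×10^3) = 23.79 mm
L_e = K·L = 0.7 × 5.14 m = 3.598 m = 3598.0 mm
λ = L_e / r_min = 3598.0 / 23.79 = 151

λ ≈ 151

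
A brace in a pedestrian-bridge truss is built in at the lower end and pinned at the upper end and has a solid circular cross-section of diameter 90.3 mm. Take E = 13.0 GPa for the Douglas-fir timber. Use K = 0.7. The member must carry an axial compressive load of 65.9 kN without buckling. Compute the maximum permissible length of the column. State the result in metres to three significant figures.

I = πd⁴/64 = π×90.3⁴/64 = 3.264×10^6 mm⁴
I = 3.264×10^-6 m⁴
At the buckling limit P_cr = P = 6.590×10^4 N
From P_cr = π²EI/(K·L)²:  L = (1/K)·√(π²EI/P_cr) = (1/0.7)·√(π²×1.30×10^10×3.264×10^-6/6.590×10^4)
L = 3.60 m

L_max ≈ 3.60 m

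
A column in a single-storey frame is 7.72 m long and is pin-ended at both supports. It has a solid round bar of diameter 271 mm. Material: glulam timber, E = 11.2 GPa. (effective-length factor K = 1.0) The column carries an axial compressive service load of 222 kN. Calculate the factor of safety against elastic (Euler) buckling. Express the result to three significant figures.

I = πd⁴/64 = π×271⁴/64 = 2.648×10^8 mm⁴
I = 2.648×10^8 mm⁴ = 2.648×10^-4 m⁴
Effective length L_e = K·L = 1 × 7.72 = 7.720 m
P_cr = π²EI / L_e² = π² × 11.2×10⁹ × 2.648×10^-4 / 7.720² = 4.911×10^5 N
Factor of safety n = P_cr / P = 491.06 / 222 = 2.21

n ≈ 2.21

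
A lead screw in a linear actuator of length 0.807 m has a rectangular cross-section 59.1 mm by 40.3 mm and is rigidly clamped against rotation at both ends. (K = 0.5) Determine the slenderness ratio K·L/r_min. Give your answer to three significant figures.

For a rectangle r_min = b/√12 = 40.3/√12 = 11.63 mm
L_e = K·L = 0.5 × 0.807 m = 0.4035 m = 403.50 mm
λ = L_e / r_min = 403.50 / 11.63 = 34.7

λ ≈ 34.7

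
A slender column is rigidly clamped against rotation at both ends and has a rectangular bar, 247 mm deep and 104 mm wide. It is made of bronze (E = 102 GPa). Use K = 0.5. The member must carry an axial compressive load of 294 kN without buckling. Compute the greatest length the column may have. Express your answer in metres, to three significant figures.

L_max ≈ 17.8 m

Buckling occurs about the weak axis: I_min = h·b³/12 with b = 104 mm (the shorter side).
I_min = 247×104³/12 = 2.315×10^7 mm⁴
I = 2.315×10^-5 m⁴
At the buckling limit P_cr = P = 2.940×10^5 N
From P_cr = π²EI/(K·L)²:  L = (1/K)·√(π²EI/P_cr) = (1/0.5)·√(π²×1.02×10^11×2.315×10^-5/2.940×10^5)
L = 17.8 m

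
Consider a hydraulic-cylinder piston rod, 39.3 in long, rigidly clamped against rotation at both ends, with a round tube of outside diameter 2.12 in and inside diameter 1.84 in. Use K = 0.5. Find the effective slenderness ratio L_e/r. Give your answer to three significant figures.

d_o = 2.12 in, d_i = 1.84 in
I = π(d_o⁴ − d_i⁴)/64 = π(2.12⁴ − 1.840⁴)/64 = 0.4289 in⁴
A = 0.8708 in²;  r_min = √(I/A) = √(0.4289/0.8708) = 0.7018 in
L_e = K·L = 0.5 × 39.3 = 19.65 in
λ = L_e / r_min = 19.650 / 0.7018 = 28.0

λ ≈ 28.0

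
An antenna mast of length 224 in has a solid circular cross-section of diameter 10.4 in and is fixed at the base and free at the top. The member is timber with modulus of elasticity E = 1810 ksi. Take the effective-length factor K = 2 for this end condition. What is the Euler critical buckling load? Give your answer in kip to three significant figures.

P_cr ≈ 51.1 kip

I = πd⁴/64 = π×10.4⁴/64 = 574.3 in⁴
Effective length L_e = K·L = 2 × 224 = 448.0 in
P_cr = π²EI / L_e² = π² × 1810×10³ × 574.3 / 448.0² = 5.111×10^4 lb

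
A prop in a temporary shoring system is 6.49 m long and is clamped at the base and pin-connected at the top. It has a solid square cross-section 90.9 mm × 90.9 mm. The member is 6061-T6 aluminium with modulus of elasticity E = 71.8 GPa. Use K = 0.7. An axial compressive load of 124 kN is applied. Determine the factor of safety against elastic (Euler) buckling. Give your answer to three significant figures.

I = a⁴/12 = 90.9⁴/12 = 5.690×10^6 mm⁴
I = 5.690×10^6 mm⁴ = 5.690×10^-6 m⁴
Effective length L_e = K·L = 0.7 × 6.49 = 4.543 m
P_cr = π²EI / L_e² = π² × 71.8×10⁹ × 5.690×10^-6 / 4.543² = 1.953×10^5 N
Factor of safety n = P_cr / P = 195.35 / 124 = 1.58

n ≈ 1.58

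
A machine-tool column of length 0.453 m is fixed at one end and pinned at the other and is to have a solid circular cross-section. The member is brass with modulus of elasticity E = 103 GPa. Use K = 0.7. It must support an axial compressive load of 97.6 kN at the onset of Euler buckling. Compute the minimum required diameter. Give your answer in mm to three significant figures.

L_e = K·L = 0.7 × 0.453 = 0.3171 m
Required I = P_cr·L_e²/(π²E) = 9.760×10^4 × 0.3171² / (π² × 1.03×10^11) = 9.654×10^-9 m⁴
I_req = 9.654×10^3 mm⁴
Solid circle: I = πd⁴/64  ⇒  d = (64I/π)^(1/4) = (64×9.654×10^3/π)^(1/4) = 21.1 mm

d ≈ 21.1 mm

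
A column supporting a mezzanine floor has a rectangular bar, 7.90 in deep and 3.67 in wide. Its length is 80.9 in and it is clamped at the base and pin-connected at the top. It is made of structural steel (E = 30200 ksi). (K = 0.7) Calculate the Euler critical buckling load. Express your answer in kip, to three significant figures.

Buckling occurs about the weak axis: I_min = h·b³/12 with b = 3.67 in (the shorter side).
I_min = 7.90×3.67³/12 = 32.54 in⁴
Effective length L_e = K·L = 0.7 × 80.9 = 56.63 in
P_cr = π²EI / L_e² = π² × 30200×10³ × 32.54 / 56.63² = 3.025×10^6 lb

P_cr ≈ 3020 kip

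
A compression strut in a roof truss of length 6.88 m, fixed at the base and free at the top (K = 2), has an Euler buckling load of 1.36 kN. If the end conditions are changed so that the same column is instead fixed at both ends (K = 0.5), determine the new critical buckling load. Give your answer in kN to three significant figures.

P_cr ∝ 1/K², so P_cr,new = P_cr,old × (K_old/K_new)² = 1.36 × (2/0.5)²
= 1.36 × 16.00 = 21.8 kN

P_cr ≈ 21.8 kN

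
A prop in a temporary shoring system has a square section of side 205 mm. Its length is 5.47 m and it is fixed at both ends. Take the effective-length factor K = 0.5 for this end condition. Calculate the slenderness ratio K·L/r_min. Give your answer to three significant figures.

For a square r = a/√12 = 205/√12 = 59.18 mm
L_e = K·L = 0.5 × 5.47 m = 2.735 m = 2735.0 mm
λ = L_e / r_min = 2735.0 / 59.18 = 46.2

λ ≈ 46.2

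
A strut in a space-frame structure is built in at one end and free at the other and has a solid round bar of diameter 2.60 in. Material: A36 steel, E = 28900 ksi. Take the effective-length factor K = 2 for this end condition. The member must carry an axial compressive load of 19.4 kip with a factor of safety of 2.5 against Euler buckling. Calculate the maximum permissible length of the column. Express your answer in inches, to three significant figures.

L_max ≈ 57.4 in

I = πd⁴/64 = π×2.60⁴/64 = 2.243 in⁴
Required critical load P_cr = n·P = 2.5 × 19.4 = 48.50 kip = 4.850×10^4 lb
From P_cr = π²EI/(K·L)²:  L = (1/K)·√(π²EI/P_cr) = (1/2)·√(π²×2.89×10^7×2.243/4.850×10^4)
L = 57.4 in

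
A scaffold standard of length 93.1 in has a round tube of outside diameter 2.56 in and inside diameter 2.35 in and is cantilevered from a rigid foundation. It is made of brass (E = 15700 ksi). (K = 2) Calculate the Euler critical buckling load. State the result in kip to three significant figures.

P_cr ≈ 2.73 kip

d_o = 2.56 in, d_i = 2.35 in
I = π(d_o⁴ − d_i⁴)/64 = π(2.56⁴ − 2.350⁴)/64 = 0.6112 in⁴
Effective length L_e = K·L = 2 × 93.1 = 186.2 in
P_cr = π²EI / L_e² = π² × 15700×10³ × 0.6112 / 186.2² = 2.732×10^3 lb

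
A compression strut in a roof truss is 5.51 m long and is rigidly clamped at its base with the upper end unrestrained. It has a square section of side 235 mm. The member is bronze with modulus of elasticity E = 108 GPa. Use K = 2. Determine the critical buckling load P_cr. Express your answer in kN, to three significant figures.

I = a⁴/12 = 235⁴/12 = 2.542×10^8 mm⁴
I = 2.542×10^8 mm⁴ = 2.542×10^-4 m⁴
Effective length L_e = K·L = 2 × 5.51 = 11.02 m
P_cr = π²EI / L_e² = π² × 108×10⁹ × 2.542×10^-4 / 11.02² = 2.231×10^6 N

P_cr ≈ 2230 kN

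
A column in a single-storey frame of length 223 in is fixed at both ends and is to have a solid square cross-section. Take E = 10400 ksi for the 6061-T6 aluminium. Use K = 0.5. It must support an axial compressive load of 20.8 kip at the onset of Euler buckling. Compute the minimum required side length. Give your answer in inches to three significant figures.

a ≈ 2.34 in

L_e = K·L = 0.5 × 223 = 111.5 in
Required I = P_cr·L_e²/(π²E) = 2.080×10^4 × 111.5² / (π² × 1.04×10^7) = 2.519 in⁴
Solid square: I = a⁴/12  ⇒  a = (12I)^(1/4) = (12×2.519)^(1/4) = 2.34 in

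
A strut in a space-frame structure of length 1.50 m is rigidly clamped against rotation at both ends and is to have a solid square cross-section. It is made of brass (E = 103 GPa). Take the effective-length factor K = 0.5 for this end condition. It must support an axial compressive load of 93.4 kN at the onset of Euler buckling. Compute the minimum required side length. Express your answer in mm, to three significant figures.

L_e = K·L = 0.5 × 1.50 = 0.7500 m
Required I = P_cr·L_e²/(π²E) = 9.340×10^4 × 0.7500² / (π² × 1.03×10^11) = 5.168×10^-8 m⁴
I_req = 5.168×10^4 mm⁴
Solid square: I = a⁴/12  ⇒  a = (12I)^(1/4) = (12×5.168×10^4)^(1/4) = 28.1 mm

a ≈ 28.1 mm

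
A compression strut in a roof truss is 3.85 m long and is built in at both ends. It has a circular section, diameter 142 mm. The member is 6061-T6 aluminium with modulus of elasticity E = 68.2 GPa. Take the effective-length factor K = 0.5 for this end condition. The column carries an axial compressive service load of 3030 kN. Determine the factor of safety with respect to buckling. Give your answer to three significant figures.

I = πd⁴/64 = π×142⁴/64 = 1.996×10^7 mm⁴
I = 1.996×10^7 mm⁴ = 1.996×10^-5 m⁴
Effective length L_e = K·L = 0.5 × 3.85 = 1.925 m
P_cr = π²EI / L_e² = π² × 68.2×10⁹ × 1.996×10^-5 / 1.925² = 3.625×10^6 N
Factor of safety n = P_cr / P = 3625.3 / 3030 = 1.20

n ≈ 1.20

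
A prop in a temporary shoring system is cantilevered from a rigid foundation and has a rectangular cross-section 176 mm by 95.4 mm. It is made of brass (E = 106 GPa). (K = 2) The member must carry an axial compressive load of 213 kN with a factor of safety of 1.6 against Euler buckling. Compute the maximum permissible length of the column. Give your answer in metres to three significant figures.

Buckling occurs about the weak axis: I_min = h·b³/12 with b = 95.4 mm (the shorter side).
I_min = 176×95.4³/12 = 1.273×10^7 mm⁴
I = 1.273×10^-5 m⁴
Required critical load P_cr = n·P = 1.6 × 213 = 340.8 kN = 3.408×10^5 N
From P_cr = π²EI/(K·L)²:  L = (1/K)·√(π²EI/P_cr) = (1/2)·√(π²×1.06×10^11×1.273×10^-5/3.408×10^5)
L = 3.13 m

L_max ≈ 3.13 m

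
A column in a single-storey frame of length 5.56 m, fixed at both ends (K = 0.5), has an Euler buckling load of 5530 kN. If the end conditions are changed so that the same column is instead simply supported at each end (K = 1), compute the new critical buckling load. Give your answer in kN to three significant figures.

P_cr ≈ 1380 kN

P_cr ∝ 1/K², so P_cr,new = P_cr,old × (K_old/K_new)² = 5530 × (0.5/1)²
= 5530 × 0.2500 = 1380 kN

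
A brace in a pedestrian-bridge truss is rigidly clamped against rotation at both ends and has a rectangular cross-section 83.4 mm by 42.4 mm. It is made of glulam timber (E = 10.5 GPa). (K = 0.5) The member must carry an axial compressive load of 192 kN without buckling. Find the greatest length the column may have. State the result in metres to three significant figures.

L_max ≈ 1.07 m

Buckling occurs about the weak axis: I_min = h·b³/12 with b = 42.4 mm (the shorter side).
I_min = 83.4×42.4³/12 = 5.298×10^5 mm⁴
I = 5.298×10^-7 m⁴
At the buckling limit P_cr = P = 1.920×10^5 N
From P_cr = π²EI/(K·L)²:  L = (1/K)·√(π²EI/P_cr) = (1/0.5)·√(π²×1.05×10^10×5.298×10^-7/1.920×10^5)
L = 1.07 m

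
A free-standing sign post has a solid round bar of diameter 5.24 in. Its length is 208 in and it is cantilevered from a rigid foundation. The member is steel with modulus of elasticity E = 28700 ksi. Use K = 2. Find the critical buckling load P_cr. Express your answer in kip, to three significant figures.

I = πd⁴/64 = π×5.24⁴/64 = 37.01 in⁴
Effective length L_e = K·L = 2 × 208 = 416.0 in
P_cr = π²EI / L_e² = π² × 28700×10³ × 37.01 / 416.0² = 6.057×10^4 lb

P_cr ≈ 60.6 kip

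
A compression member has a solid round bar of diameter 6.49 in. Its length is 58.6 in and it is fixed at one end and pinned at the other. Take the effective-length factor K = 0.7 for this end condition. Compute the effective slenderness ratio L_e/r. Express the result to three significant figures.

λ ≈ 25.3

For a solid circle r = d/4 = 6.49/4 = 1.622 in
L_e = K·L = 0.7 × 58.6 = 41.02 in
λ = L_e / r_min = 41.020 / 1.622 = 25.3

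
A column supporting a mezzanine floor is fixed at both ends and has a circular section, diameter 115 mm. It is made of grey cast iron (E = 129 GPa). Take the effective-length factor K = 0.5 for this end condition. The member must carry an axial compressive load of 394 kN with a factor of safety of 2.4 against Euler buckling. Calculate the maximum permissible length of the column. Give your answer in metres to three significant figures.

I = πd⁴/64 = π×115⁴/64 = 8.585×10^6 mm⁴
I = 8.585×10^-6 m⁴
Required critical load P_cr = n·P = 2.4 × 394 = 945.6 kN = 9.456×10^5 N
From P_cr = π²EI/(K·L)²:  L = (1/K)·√(π²EI/P_cr) = (1/0.5)·√(π²×1.29×10^11×8.585×10^-6/9.456×10^5)
L = 6.80 m

L_max ≈ 6.80 m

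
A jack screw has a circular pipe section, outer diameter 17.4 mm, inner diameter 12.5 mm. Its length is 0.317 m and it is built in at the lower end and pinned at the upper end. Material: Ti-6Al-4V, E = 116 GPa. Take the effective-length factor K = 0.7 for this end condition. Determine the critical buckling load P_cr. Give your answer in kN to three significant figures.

P_cr ≈ 76.8 kN

d_o = 17.4 mm, d_i = 12.5 mm
I = π(d_o⁴ − d_i⁴)/64 = π(17.4⁴ − 12.50⁴)/64 = 3.301×10^3 mm⁴
I = 3.301×10^3 mm⁴ = 3.301×10^-9 m⁴
Effective length L_e = K·L = 0.7 × 0.317 = 0.2219 m
P_cr = π²EI / L_e² = π² × 116×10⁹ × 3.301×10^-9 / 0.2219² = 7.675×10^4 N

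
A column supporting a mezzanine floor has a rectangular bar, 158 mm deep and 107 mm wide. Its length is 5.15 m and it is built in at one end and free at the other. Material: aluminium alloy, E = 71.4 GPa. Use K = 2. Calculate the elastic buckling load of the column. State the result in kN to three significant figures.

P_cr ≈ 107 kN

Buckling occurs about the weak axis: I_min = h·b³/12 with b = 107 mm (the shorter side).
I_min = 158×107³/12 = 1.613×10^7 mm⁴
I = 1.613×10^7 mm⁴ = 1.613×10^-5 m⁴
Effective length L_e = K·L = 2 × 5.15 = 10.30 m
P_cr = π²EI / L_e² = π² × 71.4×10⁹ × 1.613×10^-5 / 10.30² = 1.071×10^5 N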